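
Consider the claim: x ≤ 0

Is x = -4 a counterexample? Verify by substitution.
Substitute x = -4 into the relation:
x = -4: -4 ≤ 0 — holds

The claim holds here, so x = -4 is not a counterexample. (A counterexample exists elsewhere, e.g. x = 1.)

Answer: No, x = -4 is not a counterexample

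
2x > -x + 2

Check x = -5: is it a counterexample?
Substitute x = -5 into the relation:
x = -5: LHS = 2·(-5) = -10, RHS = -(-5) + 2 = 7; -10 > 7 — FAILS

Since the claim fails at x = -5, this value is a counterexample.

Answer: Yes, x = -5 is a counterexample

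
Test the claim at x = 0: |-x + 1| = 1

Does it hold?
x = 0: LHS = |-0 + 1| = |1| = 1; 1 = 1 — holds

The relation is satisfied at x = 0.

Answer: Yes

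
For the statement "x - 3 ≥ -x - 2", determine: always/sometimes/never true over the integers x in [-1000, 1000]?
Holds at x = 1: LHS = 1 - 3 = -2, RHS = -1 - 2 = -3; -2 ≥ -3 — holds
Fails at x = 0: LHS = 0 - 3 = -3, RHS = -0 - 2 = -2; -3 ≥ -2 — FAILS
It is satisfied by some integers in the range but not all.

Answer: Sometimes true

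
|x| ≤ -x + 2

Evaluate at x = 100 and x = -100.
x = 100: LHS = |100| = 100, RHS = -100 + 2 = -98; 100 ≤ -98 — FAILS
x = -100: LHS = |-100| = 100, RHS = -(-100) + 2 = 102; 100 ≤ 102 — holds

Answer: Partially: fails for x = 100, holds for x = -100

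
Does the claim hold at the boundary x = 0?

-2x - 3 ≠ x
x = 0: LHS = -2·0 - 3 = -3; -3 ≠ 0 — holds

The relation is satisfied at x = 0.

Answer: Yes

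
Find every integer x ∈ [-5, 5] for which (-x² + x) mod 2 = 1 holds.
For a polynomial with integer coefficients, its value mod 2 depends only on x mod 2, so it suffices to check one representative of each residue class, x = 0, 1:
x = 0: LHS = (-0² + 0) mod 2 = 0 mod 2 = 0; 0 = 1 — FAILS
x = 1: LHS = (-1² + 1) mod 2 = 0 mod 2 = 0; 0 = 1 — FAILS
The relation fails in every residue class, so the claimed relation (=) fails for every integer in [-5, 5].

Answer: None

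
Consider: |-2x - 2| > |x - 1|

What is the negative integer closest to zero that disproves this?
Testing negative integers from -1 downward:
x = -1: LHS = |-2·(-1) - 2| = |0| = 0, RHS = |(-1) - 1| = |-2| = 2; 0 > 2 — FAILS  ← closest negative counterexample to 0

Answer: x = -1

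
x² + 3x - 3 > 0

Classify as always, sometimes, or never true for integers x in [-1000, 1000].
Holds at x = 1: LHS = 1² + 3·1 - 3 = 1; 1 > 0 — holds
Fails at x = 0: LHS = 0² + 3·0 - 3 = -3; -3 > 0 — FAILS
It is satisfied by some integers in the range but not all.

Answer: Sometimes true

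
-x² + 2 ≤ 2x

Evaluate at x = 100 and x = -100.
x = 100: LHS = -100² + 2 = -9998, RHS = 2·100 = 200; -9998 ≤ 200 — holds
x = -100: LHS = -(-100)² + 2 = -9998, RHS = 2·(-100) = -200; -9998 ≤ -200 — holds

Answer: Yes, holds for both x = 100 and x = -100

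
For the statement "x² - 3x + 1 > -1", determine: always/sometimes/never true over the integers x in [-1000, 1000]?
Holds at x = 0: LHS = 0² - 3·0 + 1 = 1; 1 > -1 — holds
Fails at x = 1: LHS = 1² - 3·1 + 1 = -1; -1 > -1 — FAILS
It is satisfied by some integers in the range but not all.

Answer: Sometimes true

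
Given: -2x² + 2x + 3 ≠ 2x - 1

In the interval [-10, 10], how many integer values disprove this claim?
Track d = LHS − RHS over the integers in [-10, 10]. Equality would need d = 0, but d changes sign only between consecutive integers, jumping over 0:
x = -2: LHS = -2·(-2)² + 2·(-2) + 3 = -9, RHS = 2·(-2) - 1 = -5; -9 ≠ -5 — holds  (d = -4)
x = -1: LHS = -2·(-1)² + 2·(-1) + 3 = -1, RHS = 2·(-1) - 1 = -3; -1 ≠ -3 — holds  (d = 2)
x = 1: LHS = -2·1² + 2·1 + 3 = 3, RHS = 2·1 - 1 = 1; 3 ≠ 1 — holds  (d = 2)
x = 2: LHS = -2·2² + 2·2 + 3 = -1, RHS = 2·2 - 1 = 3; -1 ≠ 3 — holds  (d = -4)
Away from these crossings d keeps a constant sign, and checking every integer in [-10, 10] confirms d ≠ 0 throughout. Hence the two sides are never equal, so the relation holds for every integer in [-10, 10].

No counterexample appears in that range.

Answer: 0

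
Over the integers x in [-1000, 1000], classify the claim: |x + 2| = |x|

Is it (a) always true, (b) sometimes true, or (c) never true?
Holds at x = -1: LHS = |(-1) + 2| = |1| = 1, RHS = |-1| = 1; 1 = 1 — holds
Fails at x = 0: LHS = |0 + 2| = |2| = 2, RHS = |0| = 0; 2 = 0 — FAILS
It is satisfied by some integers in the range but not all.

Answer: Sometimes true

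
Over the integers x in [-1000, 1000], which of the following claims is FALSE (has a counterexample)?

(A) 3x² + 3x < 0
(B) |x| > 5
(A) x = 0: LHS = 3·0² + 3·0 = 0; 0 < 0 — FAILS
(B) x = 0: LHS = |0| = 0; 0 > 5 — FAILS

Answer: Both A and B are false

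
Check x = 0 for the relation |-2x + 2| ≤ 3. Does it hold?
x = 0: LHS = |-2·0 + 2| = |2| = 2; 2 ≤ 3 — holds

The relation is satisfied at x = 0.

Answer: Yes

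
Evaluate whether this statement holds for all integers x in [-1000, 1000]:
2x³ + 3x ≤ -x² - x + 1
The claim fails at x = 1:
x = 1: LHS = 2·1³ + 3·1 = 5, RHS = -1² - 1 + 1 = -1; 5 ≤ -1 — FAILS

Because a single integer refutes it, the statement is false.

Answer: False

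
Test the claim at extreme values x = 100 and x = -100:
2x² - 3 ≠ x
x = 100: LHS = 2·100² - 3 = 19997; 19997 ≠ 100 — holds
x = -100: LHS = 2·(-100)² - 3 = 19997; 19997 ≠ -100 — holds

Answer: Yes, holds for both x = 100 and x = -100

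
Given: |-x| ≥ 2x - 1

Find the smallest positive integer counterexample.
Testing positive integers:
x = 1: LHS = |-1| = 1, RHS = 2·1 - 1 = 1; 1 ≥ 1 — holds
x = 2: LHS = |-2| = 2, RHS = 2·2 - 1 = 3; 2 ≥ 3 — FAILS  ← smallest positive counterexample

Answer: x = 2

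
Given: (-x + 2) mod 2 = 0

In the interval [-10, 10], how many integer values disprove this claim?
Counterexamples in [-10, 10]: {-9, -7, -5, -3, -1, 1, 3, 5, 7, 9}.

Counting them gives 10 values.

Answer: 10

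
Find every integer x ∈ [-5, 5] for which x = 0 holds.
Holds for: {0}
Fails for: {-5, -4, -3, -2, -1, 1, 2, 3, 4, 5}

Answer: {0}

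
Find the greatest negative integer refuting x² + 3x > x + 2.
Testing negative integers from -1 downward:
x = -1: LHS = (-1)² + 3·(-1) = -2, RHS = (-1) + 2 = 1; -2 > 1 — FAILS  ← closest negative counterexample to 0

Answer: x = -1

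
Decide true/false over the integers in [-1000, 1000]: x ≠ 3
The claim fails at x = 3:
x = 3: 3 ≠ 3 — FAILS

Because a single integer refutes it, the statement is false.

Answer: False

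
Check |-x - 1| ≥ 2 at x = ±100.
x = 100: LHS = |-100 - 1| = |-101| = 101; 101 ≥ 2 — holds
x = -100: LHS = |-(-100) - 1| = |99| = 99; 99 ≥ 2 — holds

Answer: Yes, holds for both x = 100 and x = -100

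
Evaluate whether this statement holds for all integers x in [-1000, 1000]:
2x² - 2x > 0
The claim fails at x = 0:
x = 0: LHS = 2·0² - 2·0 = 0; 0 > 0 — FAILS

Because a single integer refutes it, the statement is false.

Answer: False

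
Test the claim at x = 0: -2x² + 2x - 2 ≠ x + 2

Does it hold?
x = 0: LHS = -2·0² + 2·0 - 2 = -2, RHS = 0 + 2 = 2; -2 ≠ 2 — holds

The relation is satisfied at x = 0.

Answer: Yes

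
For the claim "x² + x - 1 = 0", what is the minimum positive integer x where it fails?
Testing positive integers:
x = 1: LHS = 1² + 1 - 1 = 1; 1 = 0 — FAILS  ← smallest positive counterexample

Answer: x = 1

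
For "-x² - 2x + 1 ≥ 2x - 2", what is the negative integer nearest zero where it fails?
Testing negative integers from -1 downward:
x = -1: LHS = -(-1)² - 2·(-1) + 1 = 2, RHS = 2·(-1) - 2 = -4; 2 ≥ -4 — holds
x = -2: LHS = -(-2)² - 2·(-2) + 1 = 1, RHS = 2·(-2) - 2 = -6; 1 ≥ -6 — holds
x = -3: LHS = -(-3)² - 2·(-3) + 1 = -2, RHS = 2·(-3) - 2 = -8; -2 ≥ -8 — holds
x = -4: LHS = -(-4)² - 2·(-4) + 1 = -7, RHS = 2·(-4) - 2 = -10; -7 ≥ -10 — holds
x = -5: LHS = -(-5)² - 2·(-5) + 1 = -14, RHS = 2·(-5) - 2 = -12; -14 ≥ -12 — FAILS  ← closest negative counterexample to 0

Answer: x = -5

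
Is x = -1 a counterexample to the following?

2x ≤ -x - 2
Substitute x = -1 into the relation:
x = -1: LHS = 2·(-1) = -2, RHS = -(-1) - 2 = -1; -2 ≤ -1 — holds

The claim holds here, so x = -1 is not a counterexample. (A counterexample exists elsewhere, e.g. x = 0.)

Answer: No, x = -1 is not a counterexample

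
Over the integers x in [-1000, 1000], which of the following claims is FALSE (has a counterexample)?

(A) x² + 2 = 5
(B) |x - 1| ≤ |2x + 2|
(A) x = 0: LHS = 0² + 2 = 2; 2 = 5 — FAILS
(B) x = -1: LHS = |(-1) - 1| = |-2| = 2, RHS = |2·(-1) + 2| = |0| = 0; 2 ≤ 0 — FAILS

Answer: Both A and B are false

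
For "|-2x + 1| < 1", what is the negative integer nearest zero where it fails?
Testing negative integers from -1 downward:
x = -1: LHS = |-2·(-1) + 1| = |3| = 3; 3 < 1 — FAILS  ← closest negative counterexample to 0

Answer: x = -1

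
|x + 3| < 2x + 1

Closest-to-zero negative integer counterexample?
Testing negative integers from -1 downward:
x = -1: LHS = |(-1) + 3| = |2| = 2, RHS = 2·(-1) + 1 = -1; 2 < -1 — FAILS  ← closest negative counterexample to 0

Answer: x = -1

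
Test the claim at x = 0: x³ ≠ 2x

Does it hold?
x = 0: LHS = 0³ = 0, RHS = 2·0 = 0; 0 ≠ 0 — FAILS

The relation fails at x = 0, so x = 0 is a counterexample.

Answer: No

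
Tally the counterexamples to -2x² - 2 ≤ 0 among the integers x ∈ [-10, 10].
Over all integers in [-10, 10], LHS − RHS is largest at x = 0, where it equals -2:
x = 0: LHS = -2·0² - 2 = -2; -2 ≤ 0 — holds
At the ends of the range:
x = -10: LHS = -2·(-10)² - 2 = -202; -202 ≤ 0 — holds
x = 10: LHS = -2·10² - 2 = -202; -202 ≤ 0 — holds
Hence LHS − RHS is never positive, i.e. LHS ≤ RHS throughout, so the relation holds for every integer in [-10, 10].

No counterexample appears in that range.

Answer: 0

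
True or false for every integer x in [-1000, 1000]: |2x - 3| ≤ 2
The claim fails at x = 0:
x = 0: LHS = |2·0 - 3| = |-3| = 3; 3 ≤ 2 — FAILS

Because a single integer refutes it, the statement is false.

Answer: False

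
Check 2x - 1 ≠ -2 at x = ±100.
x = 100: LHS = 2·100 - 1 = 199; 199 ≠ -2 — holds
x = -100: LHS = 2·(-100) - 1 = -201; -201 ≠ -2 — holds

Answer: Yes, holds for both x = 100 and x = -100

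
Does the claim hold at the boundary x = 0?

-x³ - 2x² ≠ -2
x = 0: LHS = -0³ - 2·0² = 0; 0 ≠ -2 — holds

The relation is satisfied at x = 0.

Answer: Yes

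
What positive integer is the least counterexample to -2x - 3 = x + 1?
Testing positive integers:
x = 1: LHS = -2·1 - 3 = -5, RHS = 1 + 1 = 2; -5 = 2 — FAILS  ← smallest positive counterexample

Answer: x = 1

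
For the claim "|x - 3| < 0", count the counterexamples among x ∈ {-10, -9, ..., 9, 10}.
Counterexamples in [-10, 10]: {-10, -9, -8, -7, -6, -5, -4, -3, -2, -1, 0, 1, 2, 3, 4, 5, 6, 7, 8, 9, 10}.

Counting them gives 21 values.

Answer: 21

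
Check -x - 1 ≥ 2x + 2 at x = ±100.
x = 100: LHS = -100 - 1 = -101, RHS = 2·100 + 2 = 202; -101 ≥ 202 — FAILS
x = -100: LHS = -(-100) - 1 = 99, RHS = 2·(-100) + 2 = -198; 99 ≥ -198 — holds

Answer: Partially: fails for x = 100, holds for x = -100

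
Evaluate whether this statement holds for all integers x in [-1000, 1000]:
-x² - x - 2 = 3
The claim fails at x = 0:
x = 0: LHS = -0² - 0 - 2 = -2; -2 = 3 — FAILS

Because a single integer refutes it, the statement is false.

Answer: False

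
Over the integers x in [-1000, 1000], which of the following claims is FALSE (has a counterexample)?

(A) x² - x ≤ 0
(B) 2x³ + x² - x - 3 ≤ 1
(A) x = -1: LHS = (-1)² - (-1) = 2; 2 ≤ 0 — FAILS
(B) x = 2: LHS = 2·2³ + 2² - 2 - 3 = 15; 15 ≤ 1 — FAILS

Answer: Both A and B are false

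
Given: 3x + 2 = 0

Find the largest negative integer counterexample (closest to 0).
Testing negative integers from -1 downward:
x = -1: LHS = 3·(-1) + 2 = -1; -1 = 0 — FAILS  ← closest negative counterexample to 0

Answer: x = -1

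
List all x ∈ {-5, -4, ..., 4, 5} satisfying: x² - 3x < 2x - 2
Holds for: {1, 2, 3, 4}
Fails for: {-5, -4, -3, -2, -1, 0, 5}

Answer: {1, 2, 3, 4}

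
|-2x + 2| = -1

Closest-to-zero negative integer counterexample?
Testing negative integers from -1 downward:
x = -1: LHS = |-2·(-1) + 2| = |4| = 4; 4 = -1 — FAILS  ← closest negative counterexample to 0

Answer: x = -1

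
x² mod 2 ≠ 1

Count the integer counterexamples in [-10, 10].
Counterexamples in [-10, 10]: {-9, -7, -5, -3, -1, 1, 3, 5, 7, 9}.

Counting them gives 10 values.

Answer: 10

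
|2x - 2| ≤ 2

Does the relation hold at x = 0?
x = 0: LHS = |2·0 - 2| = |-2| = 2; 2 ≤ 2 — holds

The relation is satisfied at x = 0.

Answer: Yes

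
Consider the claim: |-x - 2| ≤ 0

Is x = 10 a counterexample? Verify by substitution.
Substitute x = 10 into the relation:
x = 10: LHS = |-10 - 2| = |-12| = 12; 12 ≤ 0 — FAILS

Since the claim fails at x = 10, this value is a counterexample.

Answer: Yes, x = 10 is a counterexample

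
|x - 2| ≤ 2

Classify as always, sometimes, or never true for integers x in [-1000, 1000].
Holds at x = 0: LHS = |0 - 2| = |-2| = 2; 2 ≤ 2 — holds
Fails at x = -1: LHS = |(-1) - 2| = |-3| = 3; 3 ≤ 2 — FAILS
It is satisfied by some integers in the range but not all.

Answer: Sometimes true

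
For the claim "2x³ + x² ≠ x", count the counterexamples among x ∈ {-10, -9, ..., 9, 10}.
Counterexamples in [-10, 10]: {-1, 0}.

Counting them gives 2 values.

Answer: 2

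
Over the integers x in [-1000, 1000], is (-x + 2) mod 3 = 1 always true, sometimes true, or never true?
Holds at x = 1: LHS = (-1 + 2) mod 3 = 1 mod 3 = 1; 1 = 1 — holds
Fails at x = 0: LHS = (-0 + 2) mod 3 = 2 mod 3 = 2; 2 = 1 — FAILS
It is satisfied by some integers in the range but not all.

Answer: Sometimes true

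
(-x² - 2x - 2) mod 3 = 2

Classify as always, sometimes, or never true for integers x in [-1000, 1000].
Holds at x = -1: LHS = (-(-1)² - 2·(-1) - 2) mod 3 = (-1) mod 3 = 2; 2 = 2 — holds
Fails at x = 0: LHS = (-0² - 2·0 - 2) mod 3 = (-2) mod 3 = 1; 1 = 2 — FAILS
It is satisfied by some integers in the range but not all.

Answer: Sometimes true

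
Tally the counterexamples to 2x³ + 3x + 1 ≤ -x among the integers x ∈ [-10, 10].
Counterexamples in [-10, 10]: {0, 1, 2, 3, 4, 5, 6, 7, 8, 9, 10}.

Counting them gives 11 values.

Answer: 11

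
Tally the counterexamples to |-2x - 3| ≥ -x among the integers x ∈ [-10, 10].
Counterexamples in [-10, 10]: {-2}.

Counting them gives 1 values.

Answer: 1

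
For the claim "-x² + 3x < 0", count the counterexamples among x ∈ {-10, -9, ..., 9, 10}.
Counterexamples in [-10, 10]: {0, 1, 2, 3}.

Counting them gives 4 values.

Answer: 4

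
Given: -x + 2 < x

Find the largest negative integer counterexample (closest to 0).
Testing negative integers from -1 downward:
x = -1: LHS = -(-1) + 2 = 3; 3 < -1 — FAILS  ← closest negative counterexample to 0

Answer: x = -1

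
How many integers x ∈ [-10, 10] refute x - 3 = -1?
Counterexamples in [-10, 10]: {-10, -9, -8, -7, -6, -5, -4, -3, -2, -1, 0, 1, 3, 4, 5, 6, 7, 8, 9, 10}.

Counting them gives 20 values.

Answer: 20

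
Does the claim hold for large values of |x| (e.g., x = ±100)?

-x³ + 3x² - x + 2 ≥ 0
x = 100: LHS = -100³ + 3·100² - 100 + 2 = -970098; -970098 ≥ 0 — FAILS
x = -100: LHS = -(-100)³ + 3·(-100)² - (-100) + 2 = 1030102; 1030102 ≥ 0 — holds

Answer: Partially: fails for x = 100, holds for x = -100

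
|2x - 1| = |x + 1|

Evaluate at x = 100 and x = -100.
x = 100: LHS = |2·100 - 1| = |199| = 199, RHS = |100 + 1| = |101| = 101; 199 = 101 — FAILS
x = -100: LHS = |2·(-100) - 1| = |-201| = 201, RHS = |(-100) + 1| = |-99| = 99; 201 = 99 — FAILS

Answer: No, fails for both x = 100 and x = -100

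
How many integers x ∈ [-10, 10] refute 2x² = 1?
Counterexamples in [-10, 10]: {-10, -9, -8, -7, -6, -5, -4, -3, -2, -1, 0, 1, 2, 3, 4, 5, 6, 7, 8, 9, 10}.

Counting them gives 21 values.

Answer: 21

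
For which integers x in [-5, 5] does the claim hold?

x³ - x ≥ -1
Holds for: {-1, 0, 1, 2, 3, 4, 5}
Fails for: {-5, -4, -3, -2}

Answer: {-1, 0, 1, 2, 3, 4, 5}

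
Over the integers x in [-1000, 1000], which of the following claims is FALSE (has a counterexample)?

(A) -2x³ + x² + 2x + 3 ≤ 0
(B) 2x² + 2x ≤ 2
(A) x = 0: LHS = -2·0³ + 0² + 2·0 + 3 = 3; 3 ≤ 0 — FAILS
(B) x = 1: LHS = 2·1² + 2·1 = 4; 4 ≤ 2 — FAILS

Answer: Both A and B are false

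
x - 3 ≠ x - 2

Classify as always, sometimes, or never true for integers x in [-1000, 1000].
Over all integers in [-1000, 1000], LHS − RHS is always negative; it is closest to 0 at x = 0, where it equals -1:
x = 0: LHS = 0 - 3 = -3, RHS = 0 - 2 = -2; -3 ≠ -2 — holds
At the ends of the range:
x = -1000: LHS = (-1000) - 3 = -1003, RHS = (-1000) - 2 = -1002; -1003 ≠ -1002 — holds
x = 1000: LHS = 1000 - 3 = 997, RHS = 1000 - 2 = 998; 997 ≠ 998 — holds
Hence LHS − RHS is never 0, i.e. the two sides are never equal, so the relation holds for every integer in [-1000, 1000].

No counterexample exists.

Answer: Always true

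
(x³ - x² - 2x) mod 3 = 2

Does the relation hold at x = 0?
x = 0: LHS = (0³ - 0² - 2·0) mod 3 = 0 mod 3 = 0; 0 = 2 — FAILS

The relation fails at x = 0, so x = 0 is a counterexample.

Answer: No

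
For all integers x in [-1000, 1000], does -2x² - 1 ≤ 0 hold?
Over all integers in [-1000, 1000], LHS − RHS is largest at x = 0, where it equals -1:
x = 0: LHS = -2·0² - 1 = -1; -1 ≤ 0 — holds
At the ends of the range:
x = -1000: LHS = -2·(-1000)² - 1 = -2000001; -2000001 ≤ 0 — holds
x = 1000: LHS = -2·1000² - 1 = -2000001; -2000001 ≤ 0 — holds
Hence LHS − RHS is never positive, i.e. LHS ≤ RHS throughout, so the relation holds for every integer in [-1000, 1000].

No counterexample exists.

Answer: True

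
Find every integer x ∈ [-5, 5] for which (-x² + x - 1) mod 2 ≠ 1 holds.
For a polynomial with integer coefficients, its value mod 2 depends only on x mod 2, so it suffices to check one representative of each residue class, x = 0, 1:
x = 0: LHS = (-0² + 0 - 1) mod 2 = (-1) mod 2 = 1; 1 ≠ 1 — FAILS
x = 1: LHS = (-1² + 1 - 1) mod 2 = (-1) mod 2 = 1; 1 ≠ 1 — FAILS
The relation fails in every residue class, so the claimed relation (≠) fails for every integer in [-5, 5].

Answer: None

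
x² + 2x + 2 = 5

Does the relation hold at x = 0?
x = 0: LHS = 0² + 2·0 + 2 = 2; 2 = 5 — FAILS

The relation fails at x = 0, so x = 0 is a counterexample.

Answer: No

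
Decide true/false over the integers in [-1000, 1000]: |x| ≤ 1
The claim fails at x = 2:
x = 2: LHS = |2| = 2; 2 ≤ 1 — FAILS

Because a single integer refutes it, the statement is false.

Answer: False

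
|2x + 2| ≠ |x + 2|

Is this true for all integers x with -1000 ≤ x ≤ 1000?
The claim fails at x = 0:
x = 0: LHS = |2·0 + 2| = |2| = 2, RHS = |0 + 2| = |2| = 2; 2 ≠ 2 — FAILS

Because a single integer refutes it, the statement is false.

Answer: False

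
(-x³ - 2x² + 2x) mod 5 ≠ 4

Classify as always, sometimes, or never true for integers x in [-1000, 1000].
Holds at x = 0: LHS = (-0³ - 2·0² + 2·0) mod 5 = 0 mod 5 = 0; 0 ≠ 4 — holds
Fails at x = 1: LHS = (-1³ - 2·1² + 2·1) mod 5 = (-1) mod 5 = 4; 4 ≠ 4 — FAILS
It is satisfied by some integers in the range but not all.

Answer: Sometimes true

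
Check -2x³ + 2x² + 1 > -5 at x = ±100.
x = 100: LHS = -2·100³ + 2·100² + 1 = -1979999; -1979999 > -5 — FAILS
x = -100: LHS = -2·(-100)³ + 2·(-100)² + 1 = 2020001; 2020001 > -5 — holds

Answer: Partially: fails for x = 100, holds for x = -100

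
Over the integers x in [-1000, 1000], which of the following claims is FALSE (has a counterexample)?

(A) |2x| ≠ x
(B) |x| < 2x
(A) x = 0: LHS = |2·0| = |0| = 0; 0 ≠ 0 — FAILS
(B) x = 0: LHS = |0| = 0, RHS = 2·0 = 0; 0 < 0 — FAILS

Answer: Both A and B are false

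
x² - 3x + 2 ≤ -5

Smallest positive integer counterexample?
Testing positive integers:
x = 1: LHS = 1² - 3·1 + 2 = 0; 0 ≤ -5 — FAILS  ← smallest positive counterexample

Answer: x = 1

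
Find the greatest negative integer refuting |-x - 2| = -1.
Testing negative integers from -1 downward:
x = -1: LHS = |-(-1) - 2| = |-1| = 1; 1 = -1 — FAILS  ← closest negative counterexample to 0

Answer: x = -1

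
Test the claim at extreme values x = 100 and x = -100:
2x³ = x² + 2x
x = 100: LHS = 2·100³ = 2000000, RHS = 100² + 2·100 = 10200; 2000000 = 10200 — FAILS
x = -100: LHS = 2·(-100)³ = -2000000, RHS = (-100)² + 2·(-100) = 9800; -2000000 = 9800 — FAILS

Answer: No, fails for both x = 100 and x = -100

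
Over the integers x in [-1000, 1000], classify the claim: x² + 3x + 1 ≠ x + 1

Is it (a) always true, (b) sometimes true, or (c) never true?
Holds at x = 1: LHS = 1² + 3·1 + 1 = 5, RHS = 1 + 1 = 2; 5 ≠ 2 — holds
Fails at x = 0: LHS = 0² + 3·0 + 1 = 1, RHS = 0 + 1 = 1; 1 ≠ 1 — FAILS
It is satisfied by some integers in the range but not all.

Answer: Sometimes true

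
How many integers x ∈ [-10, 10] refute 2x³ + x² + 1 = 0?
Counterexamples in [-10, 10]: {-10, -9, -8, -7, -6, -5, -4, -3, -2, 0, 1, 2, 3, 4, 5, 6, 7, 8, 9, 10}.

Counting them gives 20 values.

Answer: 20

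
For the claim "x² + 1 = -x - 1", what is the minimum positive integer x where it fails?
Testing positive integers:
x = 1: LHS = 1² + 1 = 2, RHS = -1 - 1 = -2; 2 = -2 — FAILS  ← smallest positive counterexample

Answer: x = 1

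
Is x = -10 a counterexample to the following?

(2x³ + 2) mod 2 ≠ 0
Substitute x = -10 into the relation:
x = -10: LHS = (2·(-10)³ + 2) mod 2 = (-1998) mod 2 = 0; 0 ≠ 0 — FAILS

Since the claim fails at x = -10, this value is a counterexample.

Answer: Yes, x = -10 is a counterexample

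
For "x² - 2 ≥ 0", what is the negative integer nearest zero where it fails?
Testing negative integers from -1 downward:
x = -1: LHS = (-1)² - 2 = -1; -1 ≥ 0 — FAILS  ← closest negative counterexample to 0

Answer: x = -1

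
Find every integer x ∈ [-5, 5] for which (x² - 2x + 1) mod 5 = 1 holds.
Holds for: {-5, -3, 0, 2, 5}
Fails for: {-4, -2, -1, 1, 3, 4}

Answer: {-5, -3, 0, 2, 5}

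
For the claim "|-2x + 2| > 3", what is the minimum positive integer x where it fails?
Testing positive integers:
x = 1: LHS = |-2·1 + 2| = |0| = 0; 0 > 3 — FAILS  ← smallest positive counterexample

Answer: x = 1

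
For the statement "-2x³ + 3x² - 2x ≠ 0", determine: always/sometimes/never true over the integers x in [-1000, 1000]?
Holds at x = 1: LHS = -2·1³ + 3·1² - 2·1 = -1; -1 ≠ 0 — holds
Fails at x = 0: LHS = -2·0³ + 3·0² - 2·0 = 0; 0 ≠ 0 — FAILS
It is satisfied by some integers in the range but not all.

Answer: Sometimes true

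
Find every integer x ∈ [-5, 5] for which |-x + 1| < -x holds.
Over all integers in [-5, 5], LHS − RHS is smallest at x = 0, where it equals 1:
x = 0: LHS = |-0 + 1| = |1| = 1, RHS = -0 = 0; 1 < 0 — FAILS
At the ends of the range:
x = -5: LHS = |-(-5) + 1| = |6| = 6, RHS = -(-5) = 5; 6 < 5 — FAILS
x = 5: LHS = |-5 + 1| = |-4| = 4; 4 < -5 — FAILS
Hence LHS − RHS is never negative, i.e. LHS ≥ RHS throughout, so the claimed relation (<) fails for every integer in [-5, 5].

Answer: None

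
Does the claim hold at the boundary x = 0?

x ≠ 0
x = 0: 0 ≠ 0 — FAILS

The relation fails at x = 0, so x = 0 is a counterexample.

Answer: No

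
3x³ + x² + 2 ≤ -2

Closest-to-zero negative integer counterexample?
Testing negative integers from -1 downward:
x = -1: LHS = 3·(-1)³ + (-1)² + 2 = 0; 0 ≤ -2 — FAILS  ← closest negative counterexample to 0

Answer: x = -1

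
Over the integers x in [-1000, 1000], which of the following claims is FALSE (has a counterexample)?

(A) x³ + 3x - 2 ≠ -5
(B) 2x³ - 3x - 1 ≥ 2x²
(A) Track d = LHS − RHS over the integers in [-1000, 1000]. Equality would need d = 0, but d changes sign only between consecutive integers, jumping over 0:
x = -1: LHS = (-1)³ + 3·(-1) - 2 = -6; -6 ≠ -5 — holds  (d = -1)
x = 0: LHS = 0³ + 3·0 - 2 = -2; -2 ≠ -5 — holds  (d = 3)
Away from these crossings d keeps a constant sign, and checking every integer in [-1000, 1000] confirms d ≠ 0 throughout. Hence the two sides are never equal, so the relation holds for every integer in [-1000, 1000].

(B) x = 0: LHS = 2·0³ - 3·0 - 1 = -1, RHS = 2·0² = 0; -1 ≥ 0 — FAILS

Only (B) has a counterexample.

Answer: B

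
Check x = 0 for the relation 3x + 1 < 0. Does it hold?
x = 0: LHS = 3·0 + 1 = 1; 1 < 0 — FAILS

The relation fails at x = 0, so x = 0 is a counterexample.

Answer: No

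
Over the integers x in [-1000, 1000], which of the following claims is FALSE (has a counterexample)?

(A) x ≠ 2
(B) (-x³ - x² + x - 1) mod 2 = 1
(A) x = 2: 2 ≠ 2 — FAILS
(B) x = 1: LHS = (-1³ - 1² + 1 - 1) mod 2 = (-2) mod 2 = 0; 0 = 1 — FAILS

Answer: Both A and B are false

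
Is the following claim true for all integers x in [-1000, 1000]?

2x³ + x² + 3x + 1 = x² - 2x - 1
The claim fails at x = 0:
x = 0: LHS = 2·0³ + 0² + 3·0 + 1 = 1, RHS = 0² - 2·0 - 1 = -1; 1 = -1 — FAILS

Because a single integer refutes it, the statement is false.

Answer: False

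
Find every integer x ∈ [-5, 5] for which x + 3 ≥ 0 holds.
Holds for: {-3, -2, -1, 0, 1, 2, 3, 4, 5}
Fails for: {-5, -4}

Answer: {-3, -2, -1, 0, 1, 2, 3, 4, 5}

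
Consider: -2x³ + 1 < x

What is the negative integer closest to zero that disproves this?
Testing negative integers from -1 downward:
x = -1: LHS = -2·(-1)³ + 1 = 3; 3 < -1 — FAILS  ← closest negative counterexample to 0

Answer: x = -1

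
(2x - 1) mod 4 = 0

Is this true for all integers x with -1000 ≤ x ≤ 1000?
The claim fails at x = 0:
x = 0: LHS = (2·0 - 1) mod 4 = (-1) mod 4 = 3; 3 = 0 — FAILS

Because a single integer refutes it, the statement is false.

Answer: False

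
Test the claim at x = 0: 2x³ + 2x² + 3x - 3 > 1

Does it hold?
x = 0: LHS = 2·0³ + 2·0² + 3·0 - 3 = -3; -3 > 1 — FAILS

The relation fails at x = 0, so x = 0 is a counterexample.

Answer: No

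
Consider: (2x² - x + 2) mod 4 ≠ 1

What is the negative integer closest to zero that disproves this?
Testing negative integers from -1 downward:
x = -1: LHS = (2·(-1)² - (-1) + 2) mod 4 = 5 mod 4 = 1; 1 ≠ 1 — FAILS  ← closest negative counterexample to 0

Answer: x = -1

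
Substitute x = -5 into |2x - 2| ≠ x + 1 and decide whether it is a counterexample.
Substitute x = -5 into the relation:
x = -5: LHS = |2·(-5) - 2| = |-12| = 12, RHS = (-5) + 1 = -4; 12 ≠ -4 — holds

The claim holds here, so x = -5 is not a counterexample. (A counterexample exists elsewhere, e.g. x = 3.)

Answer: No, x = -5 is not a counterexample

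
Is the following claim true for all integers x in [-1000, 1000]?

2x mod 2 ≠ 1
For a polynomial with integer coefficients, its value mod 2 depends only on x mod 2, so it suffices to check one representative of each residue class, x = 0, 1:
x = 0: LHS = (2·0) mod 2 = 0 mod 2 = 0; 0 ≠ 1 — holds
x = 1: LHS = (2·1) mod 2 = 2 mod 2 = 0; 0 ≠ 1 — holds
The relation holds in every residue class, so the relation holds for every integer in [-1000, 1000].

No counterexample exists.

Answer: True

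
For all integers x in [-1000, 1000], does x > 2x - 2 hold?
The claim fails at x = 2:
x = 2: RHS = 2·2 - 2 = 2; 2 > 2 — FAILS

Because a single integer refutes it, the statement is false.

Answer: False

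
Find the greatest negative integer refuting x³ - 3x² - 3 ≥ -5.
Testing negative integers from -1 downward:
x = -1: LHS = (-1)³ - 3·(-1)² - 3 = -7; -7 ≥ -5 — FAILS  ← closest negative counterexample to 0

Answer: x = -1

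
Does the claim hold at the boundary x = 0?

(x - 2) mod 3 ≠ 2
x = 0: LHS = (0 - 2) mod 3 = (-2) mod 3 = 1; 1 ≠ 2 — holds

The relation is satisfied at x = 0.

Answer: Yes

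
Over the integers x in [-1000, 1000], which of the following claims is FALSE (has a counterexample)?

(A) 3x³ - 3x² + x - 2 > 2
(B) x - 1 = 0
(A) x = 0: LHS = 3·0³ - 3·0² + 0 - 2 = -2; -2 > 2 — FAILS
(B) x = 0: LHS = 0 - 1 = -1; -1 = 0 — FAILS

Answer: Both A and B are false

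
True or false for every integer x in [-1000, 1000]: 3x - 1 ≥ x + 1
The claim fails at x = 0:
x = 0: LHS = 3·0 - 1 = -1, RHS = 0 + 1 = 1; -1 ≥ 1 — FAILS

Because a single integer refutes it, the statement is false.

Answer: False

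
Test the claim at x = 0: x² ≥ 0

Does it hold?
x = 0: LHS = 0² = 0; 0 ≥ 0 — holds

The relation is satisfied at x = 0.

Answer: Yes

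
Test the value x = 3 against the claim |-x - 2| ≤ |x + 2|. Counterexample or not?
Substitute x = 3 into the relation:
x = 3: LHS = |-3 - 2| = |-5| = 5, RHS = |3 + 2| = |5| = 5; 5 ≤ 5 — holds

The relation holds at x = 3, so it is not a counterexample.

Answer: No, x = 3 is not a counterexample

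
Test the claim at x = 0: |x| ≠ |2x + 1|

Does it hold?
x = 0: LHS = |0| = 0, RHS = |2·0 + 1| = |1| = 1; 0 ≠ 1 — holds

The relation is satisfied at x = 0.

Answer: Yes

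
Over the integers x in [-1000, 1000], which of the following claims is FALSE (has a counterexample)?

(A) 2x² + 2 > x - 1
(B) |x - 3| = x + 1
(A) Over all integers in [-1000, 1000], LHS − RHS is smallest at x = 0, where it equals 3:
x = 0: LHS = 2·0² + 2 = 2, RHS = 0 - 1 = -1; 2 > -1 — holds
At the ends of the range:
x = -1000: LHS = 2·(-1000)² + 2 = 2000002, RHS = (-1000) - 1 = -1001; 2000002 > -1001 — holds
x = 1000: LHS = 2·1000² + 2 = 2000002, RHS = 1000 - 1 = 999; 2000002 > 999 — holds
Hence LHS − RHS is never zero or negative, i.e. LHS > RHS throughout, so the relation holds for every integer in [-1000, 1000].

(B) x = 0: LHS = |0 - 3| = |-3| = 3, RHS = 0 + 1 = 1; 3 = 1 — FAILS

Only (B) has a counterexample.

Answer: B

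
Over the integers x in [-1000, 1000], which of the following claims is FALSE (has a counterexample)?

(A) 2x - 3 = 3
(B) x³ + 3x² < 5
(A) x = 0: LHS = 2·0 - 3 = -3; -3 = 3 — FAILS
(B) x = 2: LHS = 2³ + 3·2² = 20; 20 < 5 — FAILS

Answer: Both A and B are false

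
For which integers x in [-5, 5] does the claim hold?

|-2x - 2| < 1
Holds for: {-1}
Fails for: {-5, -4, -3, -2, 0, 1, 2, 3, 4, 5}

Answer: {-1}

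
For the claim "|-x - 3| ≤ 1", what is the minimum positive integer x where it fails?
Testing positive integers:
x = 1: LHS = |-1 - 3| = |-4| = 4; 4 ≤ 1 — FAILS  ← smallest positive counterexample

Answer: x = 1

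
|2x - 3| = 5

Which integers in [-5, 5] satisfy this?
Holds for: {-1, 4}
Fails for: {-5, -4, -3, -2, 0, 1, 2, 3, 5}

Answer: {-1, 4}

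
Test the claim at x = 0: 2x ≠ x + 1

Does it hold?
x = 0: LHS = 2·0 = 0, RHS = 0 + 1 = 1; 0 ≠ 1 — holds

The relation is satisfied at x = 0.

Answer: Yes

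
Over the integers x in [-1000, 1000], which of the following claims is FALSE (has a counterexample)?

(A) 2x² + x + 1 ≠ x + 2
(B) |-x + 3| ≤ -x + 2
(A) Track d = LHS − RHS over the integers in [-1000, 1000]. Equality would need d = 0, but d changes sign only between consecutive integers, jumping over 0:
x = -1: LHS = 2·(-1)² + (-1) + 1 = 2, RHS = (-1) + 2 = 1; 2 ≠ 1 — holds  (d = 1)
x = 0: LHS = 2·0² + 0 + 1 = 1, RHS = 0 + 2 = 2; 1 ≠ 2 — holds  (d = -1)
x = 0: LHS = 2·0² + 0 + 1 = 1, RHS = 0 + 2 = 2; 1 ≠ 2 — holds  (d = -1)
x = 1: LHS = 2·1² + 1 + 1 = 4, RHS = 1 + 2 = 3; 4 ≠ 3 — holds  (d = 1)
Away from these crossings d keeps a constant sign, and checking every integer in [-1000, 1000] confirms d ≠ 0 throughout. Hence the two sides are never equal, so the relation holds for every integer in [-1000, 1000].

(B) x = 0: LHS = |-0 + 3| = |3| = 3, RHS = -0 + 2 = 2; 3 ≤ 2 — FAILS

Only (B) has a counterexample.

Answer: B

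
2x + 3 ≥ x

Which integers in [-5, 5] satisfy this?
Holds for: {-3, -2, -1, 0, 1, 2, 3, 4, 5}
Fails for: {-5, -4}

Answer: {-3, -2, -1, 0, 1, 2, 3, 4, 5}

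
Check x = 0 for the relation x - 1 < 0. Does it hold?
x = 0: LHS = 0 - 1 = -1; -1 < 0 — holds

The relation is satisfied at x = 0.

Answer: Yes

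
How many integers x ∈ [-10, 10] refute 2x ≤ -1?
Counterexamples in [-10, 10]: {0, 1, 2, 3, 4, 5, 6, 7, 8, 9, 10}.

Counting them gives 11 values.

Answer: 11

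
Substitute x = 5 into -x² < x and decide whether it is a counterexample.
Substitute x = 5 into the relation:
x = 5: LHS = -5² = -25; -25 < 5 — holds

The claim holds here, so x = 5 is not a counterexample. (A counterexample exists elsewhere, e.g. x = 0.)

Answer: No, x = 5 is not a counterexample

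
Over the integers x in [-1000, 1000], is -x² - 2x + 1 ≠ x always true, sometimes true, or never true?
Track d = LHS − RHS over the integers in [-1000, 1000]. Equality would need d = 0, but d changes sign only between consecutive integers, jumping over 0:
x = -4: LHS = -(-4)² - 2·(-4) + 1 = -7; -7 ≠ -4 — holds  (d = -3)
x = -3: LHS = -(-3)² - 2·(-3) + 1 = -2; -2 ≠ -3 — holds  (d = 1)
x = 0: LHS = -0² - 2·0 + 1 = 1; 1 ≠ 0 — holds  (d = 1)
x = 1: LHS = -1² - 2·1 + 1 = -2; -2 ≠ 1 — holds  (d = -3)
Away from these crossings d keeps a constant sign, and checking every integer in [-1000, 1000] confirms d ≠ 0 throughout. Hence the two sides are never equal, so the relation holds for every integer in [-1000, 1000].

No counterexample exists.

Answer: Always true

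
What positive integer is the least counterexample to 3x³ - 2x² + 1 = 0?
Testing positive integers:
x = 1: LHS = 3·1³ - 2·1² + 1 = 2; 2 = 0 — FAILS  ← smallest positive counterexample

Answer: x = 1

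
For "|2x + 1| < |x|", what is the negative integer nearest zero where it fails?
Testing negative integers from -1 downward:
x = -1: LHS = |2·(-1) + 1| = |-1| = 1, RHS = |-1| = 1; 1 < 1 — FAILS  ← closest negative counterexample to 0

Answer: x = -1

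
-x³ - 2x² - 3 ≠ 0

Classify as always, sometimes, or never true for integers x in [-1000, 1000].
Track d = LHS − RHS over the integers in [-1000, 1000]. Equality would need d = 0, but d changes sign only between consecutive integers, jumping over 0:
x = -3: LHS = -(-3)³ - 2·(-3)² - 3 = 6; 6 ≠ 0 — holds  (d = 6)
x = -2: LHS = -(-2)³ - 2·(-2)² - 3 = -3; -3 ≠ 0 — holds  (d = -3)
Away from these crossings d keeps a constant sign, and checking every integer in [-1000, 1000] confirms d ≠ 0 throughout. Hence the two sides are never equal, so the relation holds for every integer in [-1000, 1000].

No counterexample exists.

Answer: Always true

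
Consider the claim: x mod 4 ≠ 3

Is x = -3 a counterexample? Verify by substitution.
Substitute x = -3 into the relation:
x = -3: LHS = (-3) mod 4 = 1; 1 ≠ 3 — holds

The claim holds here, so x = -3 is not a counterexample. (A counterexample exists elsewhere, e.g. x = -1.)

Answer: No, x = -3 is not a counterexample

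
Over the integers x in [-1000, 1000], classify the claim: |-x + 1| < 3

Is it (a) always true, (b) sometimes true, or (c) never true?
Holds at x = 0: LHS = |-0 + 1| = |1| = 1; 1 < 3 — holds
Fails at x = -2: LHS = |-(-2) + 1| = |3| = 3; 3 < 3 — FAILS
It is satisfied by some integers in the range but not all.

Answer: Sometimes true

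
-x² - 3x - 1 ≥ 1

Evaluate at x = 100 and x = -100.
x = 100: LHS = -100² - 3·100 - 1 = -10301; -10301 ≥ 1 — FAILS
x = -100: LHS = -(-100)² - 3·(-100) - 1 = -9701; -9701 ≥ 1 — FAILS

Answer: No, fails for both x = 100 and x = -100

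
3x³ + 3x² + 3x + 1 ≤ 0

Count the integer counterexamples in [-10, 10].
Counterexamples in [-10, 10]: {0, 1, 2, 3, 4, 5, 6, 7, 8, 9, 10}.

Counting them gives 11 values.

Answer: 11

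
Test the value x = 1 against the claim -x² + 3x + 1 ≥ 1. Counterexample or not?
Substitute x = 1 into the relation:
x = 1: LHS = -1² + 3·1 + 1 = 3; 3 ≥ 1 — holds

The claim holds here, so x = 1 is not a counterexample. (A counterexample exists elsewhere, e.g. x = -1.)

Answer: No, x = 1 is not a counterexample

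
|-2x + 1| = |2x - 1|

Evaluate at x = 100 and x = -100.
x = 100: LHS = |-2·100 + 1| = |-199| = 199, RHS = |2·100 - 1| = |199| = 199; 199 = 199 — holds
x = -100: LHS = |-2·(-100) + 1| = |201| = 201, RHS = |2·(-100) - 1| = |-201| = 201; 201 = 201 — holds

Answer: Yes, holds for both x = 100 and x = -100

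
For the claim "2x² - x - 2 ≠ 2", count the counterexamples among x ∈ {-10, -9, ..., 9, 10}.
Track d = LHS − RHS over the integers in [-10, 10]. Equality would need d = 0, but d changes sign only between consecutive integers, jumping over 0:
x = -2: LHS = 2·(-2)² - (-2) - 2 = 8; 8 ≠ 2 — holds  (d = 6)
x = -1: LHS = 2·(-1)² - (-1) - 2 = 1; 1 ≠ 2 — holds  (d = -1)
x = 1: LHS = 2·1² - 1 - 2 = -1; -1 ≠ 2 — holds  (d = -3)
x = 2: LHS = 2·2² - 2 - 2 = 4; 4 ≠ 2 — holds  (d = 2)
Away from these crossings d keeps a constant sign, and checking every integer in [-10, 10] confirms d ≠ 0 throughout. Hence the two sides are never equal, so the relation holds for every integer in [-10, 10].

No counterexample appears in that range.

Answer: 0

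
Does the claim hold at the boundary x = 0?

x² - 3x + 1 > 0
x = 0: LHS = 0² - 3·0 + 1 = 1; 1 > 0 — holds

The relation is satisfied at x = 0.

Answer: Yes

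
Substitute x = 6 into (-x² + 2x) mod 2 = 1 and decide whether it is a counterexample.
Substitute x = 6 into the relation:
x = 6: LHS = (-6² + 2·6) mod 2 = (-24) mod 2 = 0; 0 = 1 — FAILS

Since the claim fails at x = 6, this value is a counterexample.

Answer: Yes, x = 6 is a counterexample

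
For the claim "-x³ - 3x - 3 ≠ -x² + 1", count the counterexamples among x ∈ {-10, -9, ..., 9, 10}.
Track d = LHS − RHS over the integers in [-10, 10]. Equality would need d = 0, but d changes sign only between consecutive integers, jumping over 0:
x = -1: LHS = -(-1)³ - 3·(-1) - 3 = 1, RHS = -(-1)² + 1 = 0; 1 ≠ 0 — holds  (d = 1)
x = 0: LHS = -0³ - 3·0 - 3 = -3, RHS = -0² + 1 = 1; -3 ≠ 1 — holds  (d = -4)
Away from these crossings d keeps a constant sign, and checking every integer in [-10, 10] confirms d ≠ 0 throughout. Hence the two sides are never equal, so the relation holds for every integer in [-10, 10].

No counterexample appears in that range.

Answer: 0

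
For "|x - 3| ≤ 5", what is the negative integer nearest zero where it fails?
Testing negative integers from -1 downward:
x = -1: LHS = |(-1) - 3| = |-4| = 4; 4 ≤ 5 — holds
x = -2: LHS = |(-2) - 3| = |-5| = 5; 5 ≤ 5 — holds
x = -3: LHS = |(-3) - 3| = |-6| = 6; 6 ≤ 5 — FAILS  ← closest negative counterexample to 0

Answer: x = -3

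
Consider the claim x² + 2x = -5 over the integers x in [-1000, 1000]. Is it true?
The claim fails at x = 0:
x = 0: LHS = 0² + 2·0 = 0; 0 = -5 — FAILS

Because a single integer refutes it, the statement is false.

Answer: False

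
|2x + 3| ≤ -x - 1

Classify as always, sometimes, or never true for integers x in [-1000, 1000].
Holds at x = -2: LHS = |2·(-2) + 3| = |-1| = 1, RHS = -(-2) - 1 = 1; 1 ≤ 1 — holds
Fails at x = 0: LHS = |2·0 + 3| = |3| = 3, RHS = -0 - 1 = -1; 3 ≤ -1 — FAILS
It is satisfied by some integers in the range but not all.

Answer: Sometimes true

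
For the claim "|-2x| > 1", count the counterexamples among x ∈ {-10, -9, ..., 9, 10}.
Counterexamples in [-10, 10]: {0}.

Counting them gives 1 values.

Answer: 1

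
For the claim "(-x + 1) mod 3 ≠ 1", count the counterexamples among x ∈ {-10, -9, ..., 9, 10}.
Counterexamples in [-10, 10]: {-9, -6, -3, 0, 3, 6, 9}.

Counting them gives 7 values.

Answer: 7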